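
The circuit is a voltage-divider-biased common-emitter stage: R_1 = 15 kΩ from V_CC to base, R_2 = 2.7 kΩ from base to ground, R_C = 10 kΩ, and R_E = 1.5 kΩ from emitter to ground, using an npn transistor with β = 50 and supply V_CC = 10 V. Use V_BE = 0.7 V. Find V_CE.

V_CE ≈ 4 V

Thevenize the base divider: V_Th = V_CC·R_2/(R_1+R_2) = 10×2.7/17.7 = 1.53 V, R_Th = R_1‖R_2 = 2.29 kΩ.
Base-emitter loop: V_Th = I_B·R_Th + V_BE + (β+1)I_B·R_E, so I_B = (1.53 − 0.7) / (2.29 + 51×1.5) = 0.0105 mA.
I_C = β·I_B = 50×0.0105 = 0.524 mA, and I_E = (β+1)I_B = 0.534 mA.
V_CE = V_CC − I_C·R_C − I_E·R_E = 10 − 0.524×10 − 0.534×1.5 = 3.96 V.
V_CE = 3.96 V > 0.2 V confirms active-region operation.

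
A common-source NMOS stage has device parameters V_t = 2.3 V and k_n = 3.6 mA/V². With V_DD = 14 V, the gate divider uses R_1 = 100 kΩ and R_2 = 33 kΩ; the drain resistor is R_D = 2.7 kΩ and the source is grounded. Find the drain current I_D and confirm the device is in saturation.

I_D ≈ 2.5 mA

V_G = V_DD·R_2/(R_1+R_2) = 14×33/133 = 3.47 V. With the source grounded, V_GS = V_G = 3.47 V.
Assume saturation: I_D = (k_n/2)(V_GS − V_t)² = (3.6/2)×(3.47 − 2.3)² = 1.8×1.17² = 2.48 mA.
V_DS = V_DD − I_D·R_D = 14 − 2.48×2.7 = 7.31 V.
Saturation requires V_DS ≥ V_GS − V_t = 1.17 V; 7.31 ≥ 1.17 ✓.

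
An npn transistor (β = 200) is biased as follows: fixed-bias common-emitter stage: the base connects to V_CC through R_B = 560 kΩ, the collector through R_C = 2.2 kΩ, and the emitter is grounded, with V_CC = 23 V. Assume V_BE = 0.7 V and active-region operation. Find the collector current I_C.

Base loop: V_CC = I_B·R_B + V_BE, so I_B = (23 − 0.7)/560 kΩ = 0.0398 mA.
In the active region I_C = β·I_B = 200 × 0.0398 = 7.96 mA.
Collector loop: V_CE = V_CC − I_C·R_C = 23 − 7.96×2.2 = 5.48 V.
Since V_CE = 5.48 V > V_CE(sat) ≈ 0.2 V, the transistor is in the active region as assumed.

I_C ≈ 8 mA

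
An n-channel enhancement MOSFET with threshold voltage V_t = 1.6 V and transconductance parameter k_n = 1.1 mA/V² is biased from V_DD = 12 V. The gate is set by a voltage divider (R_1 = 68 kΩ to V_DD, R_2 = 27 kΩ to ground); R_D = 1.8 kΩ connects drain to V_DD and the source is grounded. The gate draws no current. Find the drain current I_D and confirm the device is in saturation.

I_D ≈ 1.8 mA

V_G = V_DD·R_2/(R_1+R_2) = 12×27/95 = 3.41 V. With the source grounded, V_GS = V_G = 3.41 V.
Assume saturation: I_D = (k_n/2)(V_GS − V_t)² = (1.1/2)×(3.41 − 1.6)² = 0.55×1.81² = 1.8 mA.
V_DS = V_DD − I_D·R_D = 12 − 1.8×1.8 = 8.75 V.
Saturation requires V_DS ≥ V_GS − V_t = 1.81 V; 8.75 ≥ 1.81 ✓.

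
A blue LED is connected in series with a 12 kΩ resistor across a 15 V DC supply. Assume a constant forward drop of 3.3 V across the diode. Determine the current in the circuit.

KVL around the loop: 15 = V_D + I·R = 3.3 + I × 12 kΩ.
So I = (15 − 3.3) / 12 kΩ = 11.7 / 12 = 0.975 mA.

I ≈ 0.97 mA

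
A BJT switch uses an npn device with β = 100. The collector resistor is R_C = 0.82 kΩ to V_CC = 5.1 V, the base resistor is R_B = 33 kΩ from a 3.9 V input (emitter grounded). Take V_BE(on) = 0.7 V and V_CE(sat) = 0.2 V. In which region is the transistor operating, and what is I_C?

Assume active: I_B = (3.9 − 0.7)/33 = 0.097 mA, giving I_C = β·I_B = 9.7 mA.
But then V_CE = 5.1 − 9.7×0.82 = -2.85 V < V_CE(sat) = 0.2 V — impossible in the active region.
So the transistor is saturated. With V_CE = 0.2 V, I_C = (V_CC − 0.2)/R_C = 4.9/0.82 = 5.98 mA.
Check: β·I_B = 9.7 mA > I_C = 5.98 mA, confirming saturation.

saturation; I_C ≈ 6 mA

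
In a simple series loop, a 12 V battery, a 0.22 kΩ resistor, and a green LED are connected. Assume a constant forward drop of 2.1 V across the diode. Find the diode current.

I ≈ 45 mA

KVL around the loop: 12 = V_D + I·R = 2.1 + I × 0.22 kΩ.
So I = (12 − 2.1) / 0.22 kΩ = 9.9 / 0.22 = 45 mA.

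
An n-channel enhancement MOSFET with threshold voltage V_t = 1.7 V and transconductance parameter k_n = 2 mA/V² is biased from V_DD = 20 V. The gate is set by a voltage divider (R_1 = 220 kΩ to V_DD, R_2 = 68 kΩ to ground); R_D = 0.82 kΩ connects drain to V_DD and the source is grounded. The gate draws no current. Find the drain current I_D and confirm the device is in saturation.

I_D ≈ 9.1 mA

V_G = V_DD·R_2/(R_1+R_2) = 20×68/288 = 4.72 V. With the source grounded, V_GS = V_G = 4.72 V.
Assume saturation: I_D = (k_n/2)(V_GS − V_t)² = (2/2)×(4.72 − 1.7)² = 1×3.02² = 9.13 mA.
V_DS = V_DD − I_D·R_D = 20 − 9.13×0.82 = 12.5 V.
Saturation requires V_DS ≥ V_GS − V_t = 3.02 V; 12.5 ≥ 3.02 ✓.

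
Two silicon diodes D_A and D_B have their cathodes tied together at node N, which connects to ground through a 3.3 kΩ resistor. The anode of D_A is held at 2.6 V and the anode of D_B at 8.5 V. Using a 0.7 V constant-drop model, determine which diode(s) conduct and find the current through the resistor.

Only D_B conducts; I_R ≈ 2.4 mA

Assume both conduct. Then node N would need to be at both 2.6−0.7 = 1.9 V and 8.5−0.7 = 7.8 V, which is impossible.
Assume only D_B conducts: V_N = 8.5 − 0.7 = 7.8 V, so I_R = 7.8/3.3 = 2.36 mA.
Check D_A: its anode-to-cathode voltage is 2.6 − 7.8 = -5.2 V < 0.7 V, so it is off. The assumption is consistent.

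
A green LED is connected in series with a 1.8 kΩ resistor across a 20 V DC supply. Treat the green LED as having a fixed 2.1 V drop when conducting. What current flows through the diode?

I ≈ 9.9 mA

KVL around the loop: 20 = V_D + I·R = 2.1 + I × 1.8 kΩ.
So I = (20 − 2.1) / 1.8 kΩ = 17.9 / 1.8 = 9.94 mA.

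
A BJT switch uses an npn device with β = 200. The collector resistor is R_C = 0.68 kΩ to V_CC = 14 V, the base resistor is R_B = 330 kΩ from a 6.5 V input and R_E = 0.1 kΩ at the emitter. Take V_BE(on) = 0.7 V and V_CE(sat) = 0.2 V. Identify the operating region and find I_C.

Assume active. Base-emitter loop: I_B = (V_BB − V_BE)/(R_B + (β+1)R_E) = (6.5 − 0.7)/(330 + 201×0.1) = 0.0166 mA.
I_C = β·I_B = 200×0.0166 = 3.31 mA.
V_CE = V_CC − I_C·R_C − I_E·R_E = 14 − 3.31×0.68 − 3.33×0.1 = 11.4 V > V_CE(sat), so the active-region assumption holds.

active; I_C ≈ 3.3 mA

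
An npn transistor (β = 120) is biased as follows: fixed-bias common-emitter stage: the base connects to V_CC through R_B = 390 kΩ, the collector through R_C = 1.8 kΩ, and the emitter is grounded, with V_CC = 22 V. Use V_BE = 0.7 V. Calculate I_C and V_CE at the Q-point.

Base loop: V_CC = I_B·R_B + V_BE, so I_B = (22 − 0.7)/390 kΩ = 0.0546 mA.
In the active region I_C = β·I_B = 120 × 0.0546 = 6.55 mA.
Collector loop: V_CE = V_CC − I_C·R_C = 22 − 6.55×1.8 = 10.2 V.
Since V_CE = 10.2 V > V_CE(sat) ≈ 0.2 V, the transistor is in the active region as assumed.

I_C ≈ 6.6 mA, V_CE ≈ 10 V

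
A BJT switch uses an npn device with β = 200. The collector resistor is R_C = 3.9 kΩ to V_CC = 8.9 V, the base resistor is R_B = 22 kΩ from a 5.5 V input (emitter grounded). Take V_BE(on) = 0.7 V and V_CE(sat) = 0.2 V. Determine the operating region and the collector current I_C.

saturation; I_C ≈ 2.2 mA

Assume active: I_B = (5.5 − 0.7)/22 = 0.218 mA, giving I_C = β·I_B = 43.6 mA.
But then V_CE = 8.9 − 43.6×3.9 = -161 V < V_CE(sat) = 0.2 V — impossible in the active region.
So the transistor is saturated. With V_CE = 0.2 V, I_C = (V_CC − 0.2)/R_C = 8.7/3.9 = 2.23 mA.
Check: β·I_B = 43.6 mA > I_C = 2.23 mA, confirming saturation.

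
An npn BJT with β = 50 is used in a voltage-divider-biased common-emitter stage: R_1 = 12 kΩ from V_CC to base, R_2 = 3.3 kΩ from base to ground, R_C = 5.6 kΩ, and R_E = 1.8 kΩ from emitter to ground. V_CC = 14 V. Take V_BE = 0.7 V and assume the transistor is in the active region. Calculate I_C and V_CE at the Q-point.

I_C ≈ 1.2 mA, V_CE ≈ 4.9 V

Thevenize the base divider: V_Th = V_CC·R_2/(R_1+R_2) = 14×3.3/15.3 = 3.02 V, R_Th = R_1‖R_2 = 2.59 kΩ.
Base-emitter loop: V_Th = I_B·R_Th + V_BE + (β+1)I_B·R_E, so I_B = (3.02 − 0.7) / (2.59 + 51×1.8) = 0.0246 mA.
I_C = β·I_B = 50×0.0246 = 1.23 mA, and I_E = (β+1)I_B = 1.25 mA.
V_CE = V_CC − I_C·R_C − I_E·R_E = 14 − 1.23×5.6 − 1.25×1.8 = 4.86 V.
V_CE = 4.86 V > 0.2 V confirms active-region operation.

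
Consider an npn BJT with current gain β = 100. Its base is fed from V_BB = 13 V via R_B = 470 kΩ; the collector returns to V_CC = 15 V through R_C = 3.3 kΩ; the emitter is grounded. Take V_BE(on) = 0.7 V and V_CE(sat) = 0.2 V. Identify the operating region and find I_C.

active; I_C ≈ 2.6 mA

Assume active. Base-emitter loop: I_B = (V_BB − V_BE)/R_B = (13 − 0.7)/470 = 0.0262 mA.
I_C = β·I_B = 100×0.0262 = 2.62 mA.
V_CE = V_CC − I_C·R_C = 15 − 2.62×3.3 = 6.36 V > V_CE(sat), so the active-region assumption holds.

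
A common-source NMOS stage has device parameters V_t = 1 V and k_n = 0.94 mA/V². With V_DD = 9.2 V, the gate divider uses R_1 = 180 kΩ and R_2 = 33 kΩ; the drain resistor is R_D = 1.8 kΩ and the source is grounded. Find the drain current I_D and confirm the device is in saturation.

I_D ≈ 0.085 mA

V_G = V_DD·R_2/(R_1+R_2) = 9.2×33/213 = 1.43 V. With the source grounded, V_GS = V_G = 1.43 V.
Assume saturation: I_D = (k_n/2)(V_GS − V_t)² = (0.94/2)×(1.43 − 1)² = 0.47×0.425² = 0.085 mA.
V_DS = V_DD − I_D·R_D = 9.2 − 0.085×1.8 = 9.05 V.
Saturation requires V_DS ≥ V_GS − V_t = 0.425 V; 9.05 ≥ 0.425 ✓.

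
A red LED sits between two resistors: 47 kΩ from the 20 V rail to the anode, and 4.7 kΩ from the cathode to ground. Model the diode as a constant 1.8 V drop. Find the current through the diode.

I ≈ 0.35 mA

The two resistors are in series with the diode, so KVL gives 20 = I·47 + 1.8 + I·4.7.
I = (20 − 1.8) / (47 + 4.7) kΩ = 18.2 / 51.7 = 0.352 mA.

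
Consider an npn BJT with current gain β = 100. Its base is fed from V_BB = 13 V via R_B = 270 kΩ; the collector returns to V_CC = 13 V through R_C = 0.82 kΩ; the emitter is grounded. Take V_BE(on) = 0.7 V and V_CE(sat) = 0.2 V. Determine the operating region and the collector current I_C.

Assume active. Base-emitter loop: I_B = (V_BB − V_BE)/R_B = (13 − 0.7)/270 = 0.0456 mA.
I_C = β·I_B = 100×0.0456 = 4.56 mA.
V_CE = V_CC − I_C·R_C = 13 − 4.56×0.82 = 9.26 V > V_CE(sat), so the active-region assumption holds.

active; I_C ≈ 4.6 mA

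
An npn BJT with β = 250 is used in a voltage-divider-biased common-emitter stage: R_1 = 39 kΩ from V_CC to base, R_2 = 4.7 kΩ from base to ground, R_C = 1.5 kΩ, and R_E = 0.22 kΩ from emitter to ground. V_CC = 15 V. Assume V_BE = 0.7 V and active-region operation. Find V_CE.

V_CE ≈ 8.4 V

Thevenize the base divider: V_Th = V_CC·R_2/(R_1+R_2) = 15×4.7/43.7 = 1.61 V, R_Th = R_1‖R_2 = 4.19 kΩ.
Base-emitter loop: V_Th = I_B·R_Th + V_BE + (β+1)I_B·R_E, so I_B = (1.61 − 0.7) / (4.19 + 251×0.22) = 0.0154 mA.
I_C = β·I_B = 250×0.0154 = 3.84 mA, and I_E = (β+1)I_B = 3.86 mA.
V_CE = V_CC − I_C·R_C − I_E·R_E = 15 − 3.84×1.5 − 3.86×0.22 = 8.39 V.
V_CE = 8.39 V > 0.2 V confirms active-region operation.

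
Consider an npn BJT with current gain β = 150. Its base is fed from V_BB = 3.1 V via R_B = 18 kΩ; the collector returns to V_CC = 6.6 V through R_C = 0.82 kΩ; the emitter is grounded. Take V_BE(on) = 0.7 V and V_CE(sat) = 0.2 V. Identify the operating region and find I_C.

saturation; I_C ≈ 7.8 mA

Assume active: I_B = (3.1 − 0.7)/18 = 0.133 mA, giving I_C = β·I_B = 20 mA.
But then V_CE = 6.6 − 20×0.82 = -9.8 V < V_CE(sat) = 0.2 V — impossible in the active region.
So the transistor is saturated. With V_CE = 0.2 V, I_C = (V_CC − 0.2)/R_C = 6.4/0.82 = 7.8 mA.
Check: β·I_B = 20 mA > I_C = 7.8 mA, confirming saturation.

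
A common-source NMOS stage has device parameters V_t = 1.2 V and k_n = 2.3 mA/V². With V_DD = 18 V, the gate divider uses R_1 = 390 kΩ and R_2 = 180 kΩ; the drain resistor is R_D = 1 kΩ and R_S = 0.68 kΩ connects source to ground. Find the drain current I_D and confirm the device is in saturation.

I_D ≈ 3.9 mA

V_G = V_DD·R_2/(R_1+R_2) = 18×180/570 = 5.68 V.
Assume saturation: I_D = (k_n/2)(V_GS − V_t)² with V_GS = V_G − I_D·R_S = 5.68 − 0.68·I_D.
Substituting gives 0.532·I_D² − 8.01·I_D + 23.1 = 0, with roots I_D = 3.89 or 11.2 mA.
The root I_D = 11.2 mA gives V_GS = -1.92 V ≤ V_t, so take I_D = 3.89 mA.
Then V_GS = 3.04 V and V_DS = V_DD − I_D(R_D+R_S) = 18 − 3.89×1.68 = 11.5 V.
Saturation requires V_DS ≥ V_GS − V_t = 1.84 V; 11.5 ≥ 1.84 ✓.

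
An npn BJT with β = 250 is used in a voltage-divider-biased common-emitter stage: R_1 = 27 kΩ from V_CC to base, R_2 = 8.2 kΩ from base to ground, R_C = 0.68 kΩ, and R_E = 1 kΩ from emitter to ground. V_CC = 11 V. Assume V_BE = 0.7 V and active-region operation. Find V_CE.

Thevenize the base divider: V_Th = V_CC·R_2/(R_1+R_2) = 11×8.2/35.2 = 2.56 V, R_Th = R_1‖R_2 = 6.29 kΩ.
Base-emitter loop: V_Th = I_B·R_Th + V_BE + (β+1)I_B·R_E, so I_B = (2.56 − 0.7) / (6.29 + 251×1) = 0.00724 mA.
I_C = β·I_B = 250×0.00724 = 1.81 mA, and I_E = (β+1)I_B = 1.82 mA.
V_CE = V_CC − I_C·R_C − I_E·R_E = 11 − 1.81×0.68 − 1.82×1 = 7.95 V.
V_CE = 7.95 V > 0.2 V confirms active-region operation.

V_CE ≈ 8 V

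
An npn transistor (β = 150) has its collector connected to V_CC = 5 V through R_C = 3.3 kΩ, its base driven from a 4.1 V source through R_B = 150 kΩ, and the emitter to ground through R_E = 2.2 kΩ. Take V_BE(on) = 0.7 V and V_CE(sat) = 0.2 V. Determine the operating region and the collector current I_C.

Assume active: I_B = (4.1 − 0.7)/(150 + 151×2.2) = 0.00705 mA, I_C = β·I_B = 1.06 mA.
Then V_CE = 5 − 1.06×3.3 − 1.06×2.2 = -0.833 V < 0.2 V — the active assumption fails.
Re-solve with V_CE = 0.2 V. KCL at the emitter: V_E/R_E = (V_BB−0.7−V_E)/R_B + (V_CC−0.2−V_E)/R_C, giving V_E = 1.93 V.
I_C = (V_CC − 0.2 − V_E)/R_C = (4.8 − 1.93)/3.3 = 0.869 mA.
Check: I_B = (3.4 − 1.93)/150 = 0.00978 mA, and β·I_B = 1.47 mA > I_C, confirming saturation.

saturation; I_C ≈ 0.87 mA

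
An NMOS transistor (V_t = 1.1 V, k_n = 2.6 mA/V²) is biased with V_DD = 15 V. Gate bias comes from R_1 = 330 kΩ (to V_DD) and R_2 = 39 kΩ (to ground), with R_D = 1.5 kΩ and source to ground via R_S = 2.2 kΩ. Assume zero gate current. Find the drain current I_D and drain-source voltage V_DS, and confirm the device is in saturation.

I_D ≈ 0.097 mA, V_DS ≈ 15 V

V_G = V_DD·R_2/(R_1+R_2) = 15×39/369 = 1.59 V.
Assume saturation: I_D = (k_n/2)(V_GS − V_t)² with V_GS = V_G − I_D·R_S = 1.59 − 2.2·I_D.
Substituting gives 6.29·I_D² − 3.78·I_D + 0.306 = 0, with roots I_D = 0.0967 or 0.504 mA.
The root I_D = 0.504 mA gives V_GS = 0.478 V ≤ V_t, so take I_D = 0.0967 mA.
Then V_GS = 1.37 V and V_DS = V_DD − I_D(R_D+R_S) = 15 − 0.0967×3.7 = 14.6 V.
Saturation requires V_DS ≥ V_GS − V_t = 0.273 V; 14.6 ≥ 0.273 ✓.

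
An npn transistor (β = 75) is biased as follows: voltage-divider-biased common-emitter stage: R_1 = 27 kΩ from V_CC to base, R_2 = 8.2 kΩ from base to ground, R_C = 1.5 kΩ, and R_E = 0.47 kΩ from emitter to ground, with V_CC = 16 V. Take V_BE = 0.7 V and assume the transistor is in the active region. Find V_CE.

Thevenize the base divider: V_Th = V_CC·R_2/(R_1+R_2) = 16×8.2/35.2 = 3.73 V, R_Th = R_1‖R_2 = 6.29 kΩ.
Base-emitter loop: V_Th = I_B·R_Th + V_BE + (β+1)I_B·R_E, so I_B = (3.73 − 0.7) / (6.29 + 76×0.47) = 0.0721 mA.
I_C = β·I_B = 75×0.0721 = 5.4 mA, and I_E = (β+1)I_B = 5.48 mA.
V_CE = V_CC − I_C·R_C − I_E·R_E = 16 − 5.4×1.5 − 5.48×0.47 = 5.32 V.
V_CE = 5.32 V > 0.2 V confirms active-region operation.

V_CE ≈ 5.3 V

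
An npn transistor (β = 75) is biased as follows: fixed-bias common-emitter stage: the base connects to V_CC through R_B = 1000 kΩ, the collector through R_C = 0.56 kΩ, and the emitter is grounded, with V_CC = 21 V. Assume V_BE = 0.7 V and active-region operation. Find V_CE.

Base loop: V_CC = I_B·R_B + V_BE, so I_B = (21 − 0.7)/1000 kΩ = 0.0203 mA.
In the active region I_C = β·I_B = 75 × 0.0203 = 1.52 mA.
Collector loop: V_CE = V_CC − I_C·R_C = 21 − 1.52×0.56 = 20.1 V.
Since V_CE = 20.1 V > V_CE(sat) ≈ 0.2 V, the transistor is in the active region as assumed.

V_CE ≈ 20 V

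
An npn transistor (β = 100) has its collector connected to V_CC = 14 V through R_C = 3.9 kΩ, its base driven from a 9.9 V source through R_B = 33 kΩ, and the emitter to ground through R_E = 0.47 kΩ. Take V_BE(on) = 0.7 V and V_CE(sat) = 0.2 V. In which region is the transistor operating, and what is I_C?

saturation; I_C ≈ 3.1 mA

Assume active: I_B = (9.9 − 0.7)/(33 + 101×0.47) = 0.114 mA, I_C = β·I_B = 11.4 mA.
Then V_CE = 14 − 11.4×3.9 − 11.5×0.47 = -36 V < 0.2 V — the active assumption fails.
Re-solve with V_CE = 0.2 V. KCL at the emitter: V_E/R_E = (V_BB−0.7−V_E)/R_B + (V_CC−0.2−V_E)/R_C, giving V_E = 1.58 V.
I_C = (V_CC − 0.2 − V_E)/R_C = (13.8 − 1.58)/3.9 = 3.13 mA.
Check: I_B = (9.2 − 1.58)/33 = 0.231 mA, and β·I_B = 23.1 mA > I_C, confirming saturation.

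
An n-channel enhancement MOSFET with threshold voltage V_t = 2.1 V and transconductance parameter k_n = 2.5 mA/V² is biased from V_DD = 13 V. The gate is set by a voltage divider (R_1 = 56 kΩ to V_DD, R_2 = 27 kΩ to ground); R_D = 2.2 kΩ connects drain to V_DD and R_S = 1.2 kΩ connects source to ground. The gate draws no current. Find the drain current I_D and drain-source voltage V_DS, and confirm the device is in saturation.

V_G = V_DD·R_2/(R_1+R_2) = 13×27/83 = 4.23 V.
Assume saturation: I_D = (k_n/2)(V_GS − V_t)² with V_GS = V_G − I_D·R_S = 4.23 − 1.2·I_D.
Substituting gives 1.8·I_D² − 7.39·I_D + 5.67 = 0, with roots I_D = 1.02 or 3.08 mA.
The root I_D = 3.08 mA gives V_GS = 0.53 V ≤ V_t, so take I_D = 1.02 mA.
Then V_GS = 3 V and V_DS = V_DD − I_D(R_D+R_S) = 13 − 1.02×3.4 = 9.53 V.
Saturation requires V_DS ≥ V_GS − V_t = 0.904 V; 9.53 ≥ 0.904 ✓.

I_D ≈ 1 mA, V_DS ≈ 9.5 V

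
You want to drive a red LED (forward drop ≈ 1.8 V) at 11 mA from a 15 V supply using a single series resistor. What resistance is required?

The resistor drops V_S − V_D = 15 − 1.8 = 13.2 V at 11 mA.
R = 13.2 V / 11 mA = 1.2 kΩ.

R ≈ 1.2 kΩ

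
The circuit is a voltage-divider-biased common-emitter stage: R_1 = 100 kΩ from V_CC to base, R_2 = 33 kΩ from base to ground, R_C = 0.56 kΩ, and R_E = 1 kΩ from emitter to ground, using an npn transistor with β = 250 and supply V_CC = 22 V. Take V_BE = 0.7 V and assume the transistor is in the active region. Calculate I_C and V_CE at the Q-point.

I_C ≈ 4.3 mA, V_CE ≈ 15 V

Thevenize the base divider: V_Th = V_CC·R_2/(R_1+R_2) = 22×33/133 = 5.46 V, R_Th = R_1‖R_2 = 24.8 kΩ.
Base-emitter loop: V_Th = I_B·R_Th + V_BE + (β+1)I_B·R_E, so I_B = (5.46 − 0.7) / (24.8 + 251×1) = 0.0173 mA.
I_C = β·I_B = 250×0.0173 = 4.31 mA, and I_E = (β+1)I_B = 4.33 mA.
V_CE = V_CC − I_C·R_C − I_E·R_E = 22 − 4.31×0.56 − 4.33×1 = 15.3 V.
V_CE = 15.3 V > 0.2 V confirms active-region operation.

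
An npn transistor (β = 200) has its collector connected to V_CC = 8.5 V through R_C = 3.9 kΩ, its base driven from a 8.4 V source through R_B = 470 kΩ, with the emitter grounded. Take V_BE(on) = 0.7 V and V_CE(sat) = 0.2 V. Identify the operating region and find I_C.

Assume active: I_B = (8.4 − 0.7)/470 = 0.0164 mA, giving I_C = β·I_B = 3.28 mA.
But then V_CE = 8.5 − 3.28×3.9 = -4.28 V < V_CE(sat) = 0.2 V — impossible in the active region.
So the transistor is saturated. With V_CE = 0.2 V, I_C = (V_CC − 0.2)/R_C = 8.3/3.9 = 2.13 mA.
Check: β·I_B = 3.28 mA > I_C = 2.13 mA, confirming saturation.

saturation; I_C ≈ 2.1 mA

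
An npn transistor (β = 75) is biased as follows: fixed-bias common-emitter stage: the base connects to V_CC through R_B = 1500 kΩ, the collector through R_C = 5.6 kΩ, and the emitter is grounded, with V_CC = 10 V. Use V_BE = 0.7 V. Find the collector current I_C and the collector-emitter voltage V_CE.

I_C ≈ 0.47 mA, V_CE ≈ 7.4 V

Base loop: V_CC = I_B·R_B + V_BE, so I_B = (10 − 0.7)/1500 kΩ = 0.0062 mA.
In the active region I_C = β·I_B = 75 × 0.0062 = 0.465 mA.
Collector loop: V_CE = V_CC − I_C·R_C = 10 − 0.465×5.6 = 7.4 V.
Since V_CE = 7.4 V > V_CE(sat) ≈ 0.2 V, the transistor is in the active region as assumed.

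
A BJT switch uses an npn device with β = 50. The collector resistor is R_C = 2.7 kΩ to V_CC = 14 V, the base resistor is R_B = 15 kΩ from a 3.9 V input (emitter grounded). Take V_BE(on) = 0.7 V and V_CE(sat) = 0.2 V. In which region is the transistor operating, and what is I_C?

saturation; I_C ≈ 5.1 mA

Assume active: I_B = (3.9 − 0.7)/15 = 0.213 mA, giving I_C = β·I_B = 10.7 mA.
But then V_CE = 14 − 10.7×2.7 = -14.8 V < V_CE(sat) = 0.2 V — impossible in the active region.
So the transistor is saturated. With V_CE = 0.2 V, I_C = (V_CC − 0.2)/R_C = 13.8/2.7 = 5.11 mA.
Check: β·I_B = 10.7 mA > I_C = 5.11 mA, confirming saturation.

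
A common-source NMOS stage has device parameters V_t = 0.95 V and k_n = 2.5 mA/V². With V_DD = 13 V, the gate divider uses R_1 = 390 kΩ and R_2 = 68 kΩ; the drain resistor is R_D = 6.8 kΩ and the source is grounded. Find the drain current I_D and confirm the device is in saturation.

I_D ≈ 1.2 mA

V_G = V_DD·R_2/(R_1+R_2) = 13×68/458 = 1.93 V. With the source grounded, V_GS = V_G = 1.93 V.
Assume saturation: I_D = (k_n/2)(V_GS − V_t)² = (2.5/2)×(1.93 − 0.95)² = 1.25×0.98² = 1.2 mA.
V_DS = V_DD − I_D·R_D = 13 − 1.2×6.8 = 4.83 V.
Saturation requires V_DS ≥ V_GS − V_t = 0.98 V; 4.83 ≥ 0.98 ✓.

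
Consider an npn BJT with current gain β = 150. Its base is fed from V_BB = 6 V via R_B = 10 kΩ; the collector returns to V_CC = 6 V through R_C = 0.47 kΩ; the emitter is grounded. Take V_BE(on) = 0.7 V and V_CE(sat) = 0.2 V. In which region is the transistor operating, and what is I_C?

Assume active: I_B = (6 − 0.7)/10 = 0.53 mA, giving I_C = β·I_B = 79.5 mA.
But then V_CE = 6 − 79.5×0.47 = -31.4 V < V_CE(sat) = 0.2 V — impossible in the active region.
So the transistor is saturated. With V_CE = 0.2 V, I_C = (V_CC − 0.2)/R_C = 5.8/0.47 = 12.3 mA.
Check: β·I_B = 79.5 mA > I_C = 12.3 mA, confirming saturation.

saturation; I_C ≈ 12 mA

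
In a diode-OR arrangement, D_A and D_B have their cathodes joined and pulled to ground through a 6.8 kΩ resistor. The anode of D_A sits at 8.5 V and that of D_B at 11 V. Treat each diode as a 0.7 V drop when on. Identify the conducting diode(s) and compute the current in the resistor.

Assume both conduct. Then node N would need to be at both 8.5−0.7 = 7.8 V and 11−0.7 = 10.3 V, which is impossible.
Assume only D_B conducts: V_N = 11 − 0.7 = 10.3 V, so I_R = 10.3/6.8 = 1.51 mA.
Check D_A: its anode-to-cathode voltage is 8.5 − 10.3 = -1.8 V < 0.7 V, so it is off. The assumption is consistent.

Only D_B conducts; I_R ≈ 1.5 mA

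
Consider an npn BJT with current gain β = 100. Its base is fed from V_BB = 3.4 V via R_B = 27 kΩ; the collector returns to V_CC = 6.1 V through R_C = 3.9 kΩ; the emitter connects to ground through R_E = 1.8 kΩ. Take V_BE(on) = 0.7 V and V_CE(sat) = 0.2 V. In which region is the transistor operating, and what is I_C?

Assume active: I_B = (3.4 − 0.7)/(27 + 101×1.8) = 0.0129 mA, I_C = β·I_B = 1.29 mA.
Then V_CE = 6.1 − 1.29×3.9 − 1.31×1.8 = -1.29 V < 0.2 V — the active assumption fails.
Re-solve with V_CE = 0.2 V. KCL at the emitter: V_E/R_E = (V_BB−0.7−V_E)/R_B + (V_CC−0.2−V_E)/R_C, giving V_E = 1.9 V.
I_C = (V_CC − 0.2 − V_E)/R_C = (5.9 − 1.9)/3.9 = 1.03 mA.
Check: I_B = (2.7 − 1.9)/27 = 0.0296 mA, and β·I_B = 2.96 mA > I_C, confirming saturation.

saturation; I_C ≈ 1 mA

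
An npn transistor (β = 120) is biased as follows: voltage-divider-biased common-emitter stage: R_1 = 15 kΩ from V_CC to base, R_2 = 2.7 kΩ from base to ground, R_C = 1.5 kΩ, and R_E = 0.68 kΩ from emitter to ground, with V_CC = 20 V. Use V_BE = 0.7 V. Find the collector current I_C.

Thevenize the base divider: V_Th = V_CC·R_2/(R_1+R_2) = 20×2.7/17.7 = 3.05 V, R_Th = R_1‖R_2 = 2.29 kΩ.
Base-emitter loop: V_Th = I_B·R_Th + V_BE + (β+1)I_B·R_E, so I_B = (3.05 − 0.7) / (2.29 + 121×0.68) = 0.0278 mA.
I_C = β·I_B = 120×0.0278 = 3.34 mA, and I_E = (β+1)I_B = 3.36 mA.
V_CE = V_CC − I_C·R_C − I_E·R_E = 20 − 3.34×1.5 − 3.36×0.68 = 12.7 V.
V_CE = 12.7 V > 0.2 V confirms active-region operation.

I_C ≈ 3.3 mA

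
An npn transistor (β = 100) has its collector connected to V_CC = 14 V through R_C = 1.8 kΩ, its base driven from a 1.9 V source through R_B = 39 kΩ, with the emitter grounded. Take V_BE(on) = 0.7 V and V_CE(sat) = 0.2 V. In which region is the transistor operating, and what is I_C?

active; I_C ≈ 3.1 mA

Assume active. Base-emitter loop: I_B = (V_BB − V_BE)/R_B = (1.9 − 0.7)/39 = 0.0308 mA.
I_C = β·I_B = 100×0.0308 = 3.08 mA.
V_CE = V_CC − I_C·R_C = 14 − 3.08×1.8 = 8.46 V > V_CE(sat), so the active-region assumption holds.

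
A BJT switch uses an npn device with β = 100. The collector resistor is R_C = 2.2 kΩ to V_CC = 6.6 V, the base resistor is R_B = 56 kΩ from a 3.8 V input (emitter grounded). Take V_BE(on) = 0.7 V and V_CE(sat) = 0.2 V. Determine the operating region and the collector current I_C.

saturation; I_C ≈ 2.9 mA

Assume active: I_B = (3.8 − 0.7)/56 = 0.0554 mA, giving I_C = β·I_B = 5.54 mA.
But then V_CE = 6.6 − 5.54×2.2 = -5.58 V < V_CE(sat) = 0.2 V — impossible in the active region.
So the transistor is saturated. With V_CE = 0.2 V, I_C = (V_CC − 0.2)/R_C = 6.4/2.2 = 2.91 mA.
Check: β·I_B = 5.54 mA > I_C = 2.91 mA, confirming saturation.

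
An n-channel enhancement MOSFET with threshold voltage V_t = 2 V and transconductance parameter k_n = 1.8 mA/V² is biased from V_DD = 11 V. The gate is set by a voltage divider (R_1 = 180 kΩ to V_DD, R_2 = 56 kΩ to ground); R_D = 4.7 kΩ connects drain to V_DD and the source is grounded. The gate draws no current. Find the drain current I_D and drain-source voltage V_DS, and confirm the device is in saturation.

I_D ≈ 0.34 mA, V_DS ≈ 9.4 V

V_G = V_DD·R_2/(R_1+R_2) = 11×56/236 = 2.61 V. With the source grounded, V_GS = V_G = 2.61 V.
Assume saturation: I_D = (k_n/2)(V_GS − V_t)² = (1.8/2)×(2.61 − 2)² = 0.9×0.61² = 0.335 mA.
V_DS = V_DD − I_D·R_D = 11 − 0.335×4.7 = 9.43 V.
Saturation requires V_DS ≥ V_GS − V_t = 0.61 V; 9.43 ≥ 0.61 ✓.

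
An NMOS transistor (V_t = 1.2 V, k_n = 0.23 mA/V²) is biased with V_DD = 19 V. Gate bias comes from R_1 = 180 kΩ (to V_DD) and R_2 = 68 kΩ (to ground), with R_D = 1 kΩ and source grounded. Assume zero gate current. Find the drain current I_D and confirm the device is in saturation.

I_D ≈ 1.8 mA

V_G = V_DD·R_2/(R_1+R_2) = 19×68/248 = 5.21 V. With the source grounded, V_GS = V_G = 5.21 V.
Assume saturation: I_D = (k_n/2)(V_GS − V_t)² = (0.23/2)×(5.21 − 1.2)² = 0.115×4.01² = 1.85 mA.
V_DS = V_DD − I_D·R_D = 19 − 1.85×1 = 17.2 V.
Saturation requires V_DS ≥ V_GS − V_t = 4.01 V; 17.2 ≥ 4.01 ✓.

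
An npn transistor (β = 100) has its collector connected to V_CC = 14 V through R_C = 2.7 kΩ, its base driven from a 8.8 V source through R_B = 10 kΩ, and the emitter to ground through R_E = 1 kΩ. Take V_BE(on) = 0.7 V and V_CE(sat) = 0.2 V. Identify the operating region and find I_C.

saturation; I_C ≈ 3.6 mA

Assume active: I_B = (8.8 − 0.7)/(10 + 101×1) = 0.073 mA, I_C = β·I_B = 7.3 mA.
Then V_CE = 14 − 7.3×2.7 − 7.37×1 = -13.1 V < 0.2 V — the active assumption fails.
Re-solve with V_CE = 0.2 V. KCL at the emitter: V_E/R_E = (V_BB−0.7−V_E)/R_B + (V_CC−0.2−V_E)/R_C, giving V_E = 4.03 V.
I_C = (V_CC − 0.2 − V_E)/R_C = (13.8 − 4.03)/2.7 = 3.62 mA.
Check: I_B = (8.1 − 4.03)/10 = 0.407 mA, and β·I_B = 40.7 mA > I_C, confirming saturation.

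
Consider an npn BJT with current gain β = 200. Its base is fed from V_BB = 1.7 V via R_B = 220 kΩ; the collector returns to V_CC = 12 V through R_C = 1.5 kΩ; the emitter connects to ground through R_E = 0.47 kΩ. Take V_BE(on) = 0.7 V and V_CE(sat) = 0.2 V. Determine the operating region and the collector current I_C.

active; I_C ≈ 0.64 mA

Assume active. Base-emitter loop: I_B = (V_BB − V_BE)/(R_B + (β+1)R_E) = (1.7 − 0.7)/(220 + 201×0.47) = 0.00318 mA.
I_C = β·I_B = 200×0.00318 = 0.636 mA.
V_CE = V_CC − I_C·R_C − I_E·R_E = 12 − 0.636×1.5 − 0.639×0.47 = 10.7 V > V_CE(sat), so the active-region assumption holds.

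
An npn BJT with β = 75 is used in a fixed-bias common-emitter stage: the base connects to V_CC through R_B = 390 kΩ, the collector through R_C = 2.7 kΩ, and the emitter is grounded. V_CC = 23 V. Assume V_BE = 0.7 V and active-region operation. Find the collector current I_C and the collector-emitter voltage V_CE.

I_C ≈ 4.3 mA, V_CE ≈ 11 V

Base loop: V_CC = I_B·R_B + V_BE, so I_B = (23 − 0.7)/390 kΩ = 0.0572 mA.
In the active region I_C = β·I_B = 75 × 0.0572 = 4.29 mA.
Collector loop: V_CE = V_CC − I_C·R_C = 23 − 4.29×2.7 = 11.4 V.
Since V_CE = 11.4 V > V_CE(sat) ≈ 0.2 V, the transistor is in the active region as assumed.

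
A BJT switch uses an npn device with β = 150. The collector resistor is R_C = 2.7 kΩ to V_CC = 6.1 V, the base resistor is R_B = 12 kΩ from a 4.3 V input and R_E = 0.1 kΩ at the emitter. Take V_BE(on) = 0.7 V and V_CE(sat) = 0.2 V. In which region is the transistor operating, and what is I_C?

saturation; I_C ≈ 2.1 mA

Assume active: I_B = (4.3 − 0.7)/(12 + 151×0.1) = 0.133 mA, I_C = β·I_B = 19.9 mA.
Then V_CE = 6.1 − 19.9×2.7 − 20.1×0.1 = -49.7 V < 0.2 V — the active assumption fails.
Re-solve with V_CE = 0.2 V. KCL at the emitter: V_E/R_E = (V_BB−0.7−V_E)/R_B + (V_CC−0.2−V_E)/R_C, giving V_E = 0.238 V.
I_C = (V_CC − 0.2 − V_E)/R_C = (5.9 − 0.238)/2.7 = 2.1 mA.
Check: I_B = (3.6 − 0.238)/12 = 0.28 mA, and β·I_B = 42 mA > I_C, confirming saturation.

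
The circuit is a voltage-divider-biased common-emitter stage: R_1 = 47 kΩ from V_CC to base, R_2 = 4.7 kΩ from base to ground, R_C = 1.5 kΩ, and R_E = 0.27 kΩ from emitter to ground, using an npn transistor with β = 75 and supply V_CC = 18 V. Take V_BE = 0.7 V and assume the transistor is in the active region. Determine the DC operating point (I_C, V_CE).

I_C ≈ 2.8 mA, V_CE ≈ 13 V

Thevenize the base divider: V_Th = V_CC·R_2/(R_1+R_2) = 18×4.7/51.7 = 1.64 V, R_Th = R_1‖R_2 = 4.27 kΩ.
Base-emitter loop: V_Th = I_B·R_Th + V_BE + (β+1)I_B·R_E, so I_B = (1.64 − 0.7) / (4.27 + 76×0.27) = 0.0378 mA.
I_C = β·I_B = 75×0.0378 = 2.83 mA, and I_E = (β+1)I_B = 2.87 mA.
V_CE = V_CC − I_C·R_C − I_E·R_E = 18 − 2.83×1.5 − 2.87×0.27 = 13 V.
V_CE = 13 V > 0.2 V confirms active-region operation.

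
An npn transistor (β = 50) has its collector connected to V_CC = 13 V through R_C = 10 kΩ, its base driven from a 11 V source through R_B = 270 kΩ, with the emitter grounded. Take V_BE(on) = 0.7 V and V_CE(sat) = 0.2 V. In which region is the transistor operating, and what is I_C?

saturation; I_C ≈ 1.3 mA

Assume active: I_B = (11 − 0.7)/270 = 0.0381 mA, giving I_C = β·I_B = 1.91 mA.
But then V_CE = 13 − 1.91×10 = -6.07 V < V_CE(sat) = 0.2 V — impossible in the active region.
So the transistor is saturated. With V_CE = 0.2 V, I_C = (V_CC − 0.2)/R_C = 12.8/10 = 1.28 mA.
Check: β·I_B = 1.91 mA > I_C = 1.28 mA, confirming saturation.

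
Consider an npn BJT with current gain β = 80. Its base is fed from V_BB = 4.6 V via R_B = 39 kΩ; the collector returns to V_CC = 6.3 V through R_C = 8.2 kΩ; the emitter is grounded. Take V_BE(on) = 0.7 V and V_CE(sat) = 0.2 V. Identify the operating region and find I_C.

saturation; I_C ≈ 0.74 mA

Assume active: I_B = (4.6 − 0.7)/39 = 0.1 mA, giving I_C = β·I_B = 8 mA.
But then V_CE = 6.3 − 8×8.2 = -59.3 V < V_CE(sat) = 0.2 V — impossible in the active region.
So the transistor is saturated. With V_CE = 0.2 V, I_C = (V_CC − 0.2)/R_C = 6.1/8.2 = 0.744 mA.
Check: β·I_B = 8 mA > I_C = 0.744 mA, confirming saturation.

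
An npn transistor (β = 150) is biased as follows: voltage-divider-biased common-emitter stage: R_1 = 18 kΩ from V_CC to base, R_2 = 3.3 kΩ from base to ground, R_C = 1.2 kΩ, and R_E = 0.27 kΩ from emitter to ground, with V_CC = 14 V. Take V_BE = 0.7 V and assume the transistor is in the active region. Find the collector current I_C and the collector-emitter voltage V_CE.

Thevenize the base divider: V_Th = V_CC·R_2/(R_1+R_2) = 14×3.3/21.3 = 2.17 V, R_Th = R_1‖R_2 = 2.79 kΩ.
Base-emitter loop: V_Th = I_B·R_Th + V_BE + (β+1)I_B·R_E, so I_B = (2.17 − 0.7) / (2.79 + 151×0.27) = 0.0337 mA.
I_C = β·I_B = 150×0.0337 = 5.06 mA, and I_E = (β+1)I_B = 5.09 mA.
V_CE = V_CC − I_C·R_C − I_E·R_E = 14 − 5.06×1.2 − 5.09×0.27 = 6.55 V.
V_CE = 6.55 V > 0.2 V confirms active-region operation.

I_C ≈ 5.1 mA, V_CE ≈ 6.6 V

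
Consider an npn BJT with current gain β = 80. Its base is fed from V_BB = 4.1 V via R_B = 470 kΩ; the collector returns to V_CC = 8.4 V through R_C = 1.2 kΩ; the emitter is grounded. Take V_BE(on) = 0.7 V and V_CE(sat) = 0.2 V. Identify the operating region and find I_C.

active; I_C ≈ 0.58 mA

Assume active. Base-emitter loop: I_B = (V_BB − V_BE)/R_B = (4.1 − 0.7)/470 = 0.00723 mA.
I_C = β·I_B = 80×0.00723 = 0.579 mA.
V_CE = V_CC − I_C·R_C = 8.4 − 0.579×1.2 = 7.71 V > V_CE(sat), so the active-region assumption holds.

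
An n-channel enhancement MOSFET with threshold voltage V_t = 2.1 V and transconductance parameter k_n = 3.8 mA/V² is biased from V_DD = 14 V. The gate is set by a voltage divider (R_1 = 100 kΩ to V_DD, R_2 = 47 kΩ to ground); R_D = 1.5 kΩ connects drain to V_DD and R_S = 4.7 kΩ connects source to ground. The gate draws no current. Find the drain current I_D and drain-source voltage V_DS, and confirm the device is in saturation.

I_D ≈ 0.41 mA, V_DS ≈ 11 V

V_G = V_DD·R_2/(R_1+R_2) = 14×47/147 = 4.48 V.
Assume saturation: I_D = (k_n/2)(V_GS − V_t)² with V_GS = V_G − I_D·R_S = 4.48 − 4.7·I_D.
Substituting gives 42·I_D² − 43.4·I_D + 10.7 = 0, with roots I_D = 0.407 or 0.628 mA.
The root I_D = 0.628 mA gives V_GS = 1.53 V ≤ V_t, so take I_D = 0.407 mA.
Then V_GS = 2.56 V and V_DS = V_DD − I_D(R_D+R_S) = 14 − 0.407×6.2 = 11.5 V.
Saturation requires V_DS ≥ V_GS − V_t = 0.463 V; 11.5 ≥ 0.463 ✓.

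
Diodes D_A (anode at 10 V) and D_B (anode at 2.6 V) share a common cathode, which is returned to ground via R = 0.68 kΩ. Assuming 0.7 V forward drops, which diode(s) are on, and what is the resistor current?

Only D_A conducts; I_R ≈ 14 mA

Assume both conduct. Then node N would need to be at both 10−0.7 = 9.3 V and 2.6−0.7 = 1.9 V, which is impossible.
Assume only D_A conducts: V_N = 10 − 0.7 = 9.3 V, so I_R = 9.3/0.68 = 13.7 mA.
Check D_B: its anode-to-cathode voltage is 2.6 − 9.3 = -6.7 V < 0.7 V, so it is off. The assumption is consistent.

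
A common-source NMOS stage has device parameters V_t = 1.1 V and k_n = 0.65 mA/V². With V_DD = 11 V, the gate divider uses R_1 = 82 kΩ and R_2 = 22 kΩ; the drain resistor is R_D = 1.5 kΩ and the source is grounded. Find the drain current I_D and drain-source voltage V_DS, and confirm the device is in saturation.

V_G = V_DD·R_2/(R_1+R_2) = 11×22/104 = 2.33 V. With the source grounded, V_GS = V_G = 2.33 V.
Assume saturation: I_D = (k_n/2)(V_GS − V_t)² = (0.65/2)×(2.33 − 1.1)² = 0.325×1.23² = 0.489 mA.
V_DS = V_DD − I_D·R_D = 11 − 0.489×1.5 = 10.3 V.
Saturation requires V_DS ≥ V_GS − V_t = 1.23 V; 10.3 ≥ 1.23 ✓.

I_D ≈ 0.49 mA, V_DS ≈ 10 V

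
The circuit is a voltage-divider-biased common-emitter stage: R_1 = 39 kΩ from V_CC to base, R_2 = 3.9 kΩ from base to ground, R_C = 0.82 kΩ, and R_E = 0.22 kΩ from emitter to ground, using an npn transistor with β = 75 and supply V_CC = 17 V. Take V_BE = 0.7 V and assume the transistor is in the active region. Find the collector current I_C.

Thevenize the base divider: V_Th = V_CC·R_2/(R_1+R_2) = 17×3.9/42.9 = 1.55 V, R_Th = R_1‖R_2 = 3.55 kΩ.
Base-emitter loop: V_Th = I_B·R_Th + V_BE + (β+1)I_B·R_E, so I_B = (1.55 − 0.7) / (3.55 + 76×0.22) = 0.0417 mA.
I_C = β·I_B = 75×0.0417 = 3.13 mA, and I_E = (β+1)I_B = 3.17 mA.
V_CE = V_CC − I_C·R_C − I_E·R_E = 17 − 3.13×0.82 − 3.17×0.22 = 13.7 V.
V_CE = 13.7 V > 0.2 V confirms active-region operation.

I_C ≈ 3.1 mA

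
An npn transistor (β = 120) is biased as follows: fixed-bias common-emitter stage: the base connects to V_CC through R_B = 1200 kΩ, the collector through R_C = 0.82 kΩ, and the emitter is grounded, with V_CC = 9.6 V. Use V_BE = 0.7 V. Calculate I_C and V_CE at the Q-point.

I_C ≈ 0.89 mA, V_CE ≈ 8.9 V

Base loop: V_CC = I_B·R_B + V_BE, so I_B = (9.6 − 0.7)/1200 kΩ = 0.00742 mA.
In the active region I_C = β·I_B = 120 × 0.00742 = 0.89 mA.
Collector loop: V_CE = V_CC − I_C·R_C = 9.6 − 0.89×0.82 = 8.87 V.
Since V_CE = 8.87 V > V_CE(sat) ≈ 0.2 V, the transistor is in the active region as assumed.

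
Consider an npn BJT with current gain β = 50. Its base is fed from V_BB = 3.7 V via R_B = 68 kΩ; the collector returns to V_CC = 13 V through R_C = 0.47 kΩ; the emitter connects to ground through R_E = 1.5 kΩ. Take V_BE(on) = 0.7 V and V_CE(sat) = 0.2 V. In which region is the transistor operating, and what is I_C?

active; I_C ≈ 1 mA

Assume active. Base-emitter loop: I_B = (V_BB − V_BE)/(R_B + (β+1)R_E) = (3.7 − 0.7)/(68 + 51×1.5) = 0.0208 mA.
I_C = β·I_B = 50×0.0208 = 1.04 mA.
V_CE = V_CC − I_C·R_C − I_E·R_E = 13 − 1.04×0.47 − 1.06×1.5 = 10.9 V > V_CE(sat), so the active-region assumption holds.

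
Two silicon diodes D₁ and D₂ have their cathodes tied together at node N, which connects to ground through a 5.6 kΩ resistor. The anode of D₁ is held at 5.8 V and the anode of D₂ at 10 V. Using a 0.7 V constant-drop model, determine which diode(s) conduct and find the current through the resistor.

Assume both conduct. Then node N would need to be at both 5.8−0.7 = 5.1 V and 10−0.7 = 9.3 V, which is impossible.
Assume only D₂ conducts: V_N = 10 − 0.7 = 9.3 V, so I_R = 9.3/5.6 = 1.66 mA.
Check D₁: its anode-to-cathode voltage is 5.8 − 9.3 = -3.5 V < 0.7 V, so it is off. The assumption is consistent.

Only D₂ conducts; I_R ≈ 1.7 mA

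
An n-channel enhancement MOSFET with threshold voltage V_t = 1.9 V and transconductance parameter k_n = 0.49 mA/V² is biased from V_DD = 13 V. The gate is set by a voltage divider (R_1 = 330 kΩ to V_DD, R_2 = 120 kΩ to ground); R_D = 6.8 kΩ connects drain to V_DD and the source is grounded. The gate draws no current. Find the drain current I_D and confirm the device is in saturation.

I_D ≈ 0.6 mA

V_G = V_DD·R_2/(R_1+R_2) = 13×120/450 = 3.47 V. With the source grounded, V_GS = V_G = 3.47 V.
Assume saturation: I_D = (k_n/2)(V_GS − V_t)² = (0.49/2)×(3.47 − 1.9)² = 0.245×1.57² = 0.601 mA.
V_DS = V_DD − I_D·R_D = 13 − 0.601×6.8 = 8.91 V.
Saturation requires V_DS ≥ V_GS − V_t = 1.57 V; 8.91 ≥ 1.57 ✓.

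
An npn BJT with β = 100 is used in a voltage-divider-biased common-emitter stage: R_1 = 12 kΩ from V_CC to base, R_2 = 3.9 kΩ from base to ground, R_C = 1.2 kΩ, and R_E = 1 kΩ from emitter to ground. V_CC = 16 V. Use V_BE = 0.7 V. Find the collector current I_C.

I_C ≈ 3.1 mA

Thevenize the base divider: V_Th = V_CC·R_2/(R_1+R_2) = 16×3.9/15.9 = 3.92 V, R_Th = R_1‖R_2 = 2.94 kΩ.
Base-emitter loop: V_Th = I_B·R_Th + V_BE + (β+1)I_B·R_E, so I_B = (3.92 − 0.7) / (2.94 + 101×1) = 0.031 mA.
I_C = β·I_B = 100×0.031 = 3.1 mA, and I_E = (β+1)I_B = 3.13 mA.
V_CE = V_CC − I_C·R_C − I_E·R_E = 16 − 3.1×1.2 − 3.13×1 = 9.14 V.
V_CE = 9.14 V > 0.2 V confirms active-region operation.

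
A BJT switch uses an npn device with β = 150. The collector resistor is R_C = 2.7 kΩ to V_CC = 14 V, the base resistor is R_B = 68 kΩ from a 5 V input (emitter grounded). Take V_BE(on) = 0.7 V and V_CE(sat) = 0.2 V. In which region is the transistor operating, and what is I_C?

saturation; I_C ≈ 5.1 mA

Assume active: I_B = (5 − 0.7)/68 = 0.0632 mA, giving I_C = β·I_B = 9.49 mA.
But then V_CE = 14 − 9.49×2.7 = -11.6 V < V_CE(sat) = 0.2 V — impossible in the active region.
So the transistor is saturated. With V_CE = 0.2 V, I_C = (V_CC − 0.2)/R_C = 13.8/2.7 = 5.11 mA.
Check: β·I_B = 9.49 mA > I_C = 5.11 mA, confirming saturation.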